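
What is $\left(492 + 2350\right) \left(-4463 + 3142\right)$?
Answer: $-3754282$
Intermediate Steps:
$\left(492 + 2350\right) \left(-4463 + 3142\right) = 2842 \left(-1321\right) = -3754282$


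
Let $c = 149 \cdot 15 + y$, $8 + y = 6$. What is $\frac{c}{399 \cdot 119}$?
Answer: $\frac{319}{6783} \approx 0.047029$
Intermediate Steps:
$y = -2$ ($y = -8 + 6 = -2$)
$c = 2233$ ($c = 149 \cdot 15 - 2 = 2235 - 2 = 2233$)
$\frac{c}{399 \cdot 119} = \frac{2233}{399 \cdot 119} = \frac{2233}{47481} = 2233 \cdot \frac{1}{47481} = \frac{319}{6783}$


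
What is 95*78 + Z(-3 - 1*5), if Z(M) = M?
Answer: 7402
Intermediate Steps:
95*78 + Z(-3 - 1*5) = 95*78 + (-3 - 1*5) = 7410 + (-3 - 5) = 7410 - 8 = 7402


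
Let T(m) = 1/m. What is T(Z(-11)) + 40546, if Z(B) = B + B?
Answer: 892011/22 ≈ 40546.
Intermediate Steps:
Z(B) = 2*B
T(Z(-11)) + 40546 = 1/(2*(-11)) + 40546 = 1/(-22) + 40546 = -1/22 + 40546 = 892011/22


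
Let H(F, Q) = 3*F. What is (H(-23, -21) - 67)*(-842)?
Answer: 114512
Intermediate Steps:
(H(-23, -21) - 67)*(-842) = (3*(-23) - 67)*(-842) = (-69 - 67)*(-842) = -136*(-842) = 114512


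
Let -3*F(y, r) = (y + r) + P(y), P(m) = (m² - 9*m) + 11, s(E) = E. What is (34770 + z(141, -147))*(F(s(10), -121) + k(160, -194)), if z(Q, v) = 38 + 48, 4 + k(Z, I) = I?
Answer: -5855808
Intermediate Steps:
k(Z, I) = -4 + I
P(m) = 11 + m² - 9*m
z(Q, v) = 86
F(y, r) = -11/3 - r/3 - y²/3 + 8*y/3 (F(y, r) = -((y + r) + (11 + y² - 9*y))/3 = -((r + y) + (11 + y² - 9*y))/3 = -(11 + r + y² - 8*y)/3 = -11/3 - r/3 - y²/3 + 8*y/3)
(34770 + z(141, -147))*(F(s(10), -121) + k(160, -194)) = (34770 + 86)*((-11/3 - ⅓*(-121) - ⅓*10² + (8/3)*10) + (-4 - 194)) = 34856*((-11/3 + 121/3 - ⅓*100 + 80/3) - 198) = 34856*((-11/3 + 121/3 - 100/3 + 80/3) - 198) = 34856*(30 - 198) = 34856*(-168) = -5855808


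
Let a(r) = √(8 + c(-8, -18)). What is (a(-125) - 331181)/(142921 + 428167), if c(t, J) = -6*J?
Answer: -331181/571088 + √29/285544 ≈ -0.57989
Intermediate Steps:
a(r) = 2*√29 (a(r) = √(8 - 6*(-18)) = √(8 + 108) = √116 = 2*√29)
(a(-125) - 331181)/(142921 + 428167) = (2*√29 - 331181)/(142921 + 428167) = (-331181 + 2*√29)/571088 = (-331181 + 2*√29)*(1/571088) = -331181/571088 + √29/285544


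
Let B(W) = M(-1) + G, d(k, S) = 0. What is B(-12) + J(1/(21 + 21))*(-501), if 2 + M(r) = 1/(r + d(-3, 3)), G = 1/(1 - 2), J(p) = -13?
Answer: 6509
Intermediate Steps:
G = -1 (G = 1/(-1) = -1)
M(r) = -2 + 1/r (M(r) = -2 + 1/(r + 0) = -2 + 1/r)
B(W) = -4 (B(W) = (-2 + 1/(-1)) - 1 = (-2 - 1) - 1 = -3 - 1 = -4)
B(-12) + J(1/(21 + 21))*(-501) = -4 - 13*(-501) = -4 + 6513 = 6509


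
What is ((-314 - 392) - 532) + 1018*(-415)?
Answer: -423708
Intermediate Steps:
((-314 - 392) - 532) + 1018*(-415) = (-706 - 532) - 422470 = -1238 - 422470 = -423708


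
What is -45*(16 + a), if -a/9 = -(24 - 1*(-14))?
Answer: -16110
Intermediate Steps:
a = 342 (a = -(-9)*(24 - 1*(-14)) = -(-9)*(24 + 14) = -(-9)*38 = -9*(-38) = 342)
-45*(16 + a) = -45*(16 + 342) = -45*358 = -16110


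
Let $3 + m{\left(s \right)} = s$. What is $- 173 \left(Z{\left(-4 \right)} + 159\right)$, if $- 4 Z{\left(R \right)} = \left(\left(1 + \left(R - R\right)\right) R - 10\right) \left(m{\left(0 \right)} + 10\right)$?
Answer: $- \frac{63491}{2} \approx -31746.0$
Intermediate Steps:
$m{\left(s \right)} = -3 + s$
$Z{\left(R \right)} = \frac{35}{2} - \frac{7 R}{4}$ ($Z{\left(R \right)} = - \frac{\left(\left(1 + \left(R - R\right)\right) R - 10\right) \left(\left(-3 + 0\right) + 10\right)}{4} = - \frac{\left(\left(1 + 0\right) R - 10\right) \left(-3 + 10\right)}{4} = - \frac{\left(1 R - 10\right) 7}{4} = - \frac{\left(R - 10\right) 7}{4} = - \frac{\left(-10 + R\right) 7}{4} = - \frac{-70 + 7 R}{4} = \frac{35}{2} - \frac{7 R}{4}$)
$- 173 \left(Z{\left(-4 \right)} + 159\right) = - 173 \left(\left(\frac{35}{2} - -7\right) + 159\right) = - 173 \left(\left(\frac{35}{2} + 7\right) + 159\right) = - 173 \left(\frac{49}{2} + 159\right) = \left(-173\right) \frac{367}{2} = - \frac{63491}{2}$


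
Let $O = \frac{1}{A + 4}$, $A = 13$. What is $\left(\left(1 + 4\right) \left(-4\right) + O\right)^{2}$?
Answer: $\frac{114921}{289} \approx 397.65$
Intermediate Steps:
$O = \frac{1}{17}$ ($O = \frac{1}{13 + 4} = \frac{1}{17} \approx 0.058824$)
$\left(\left(1 + 4\right) \left(-4\right) + O\right)^{2} = \left(\left(1 + 4\right) \left(-4\right) + \frac{1}{17}\right)^{2} = \left(5 \left(-4\right) + \frac{1}{17}\right)^{2} = \left(-20 + \frac{1}{17}\right)^{2} = \left(- \frac{339}{17}\right)^{2} = \frac{114921}{289}$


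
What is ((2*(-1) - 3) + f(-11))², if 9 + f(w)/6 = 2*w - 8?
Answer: 57121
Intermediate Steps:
f(w) = -102 + 12*w (f(w) = -54 + 6*(2*w - 8) = -54 + 6*(-8 + 2*w) = -54 + (-48 + 12*w) = -102 + 12*w)
((2*(-1) - 3) + f(-11))² = ((2*(-1) - 3) + (-102 + 12*(-11)))² = ((-2 - 3) + (-102 - 132))² = (-5 - 234)² = (-239)² = 57121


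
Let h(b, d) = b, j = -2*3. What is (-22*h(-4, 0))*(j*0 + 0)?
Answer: 0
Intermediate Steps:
j = -6
(-22*h(-4, 0))*(j*0 + 0) = (-22*(-4))*(-6*0 + 0) = 88*(0 + 0) = 88*0 = 0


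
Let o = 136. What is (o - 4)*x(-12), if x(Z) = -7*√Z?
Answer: -1848*I*√3 ≈ -3200.8*I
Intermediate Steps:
(o - 4)*x(-12) = (136 - 4)*(-14*I*√3) = 132*(-14*I*√3) = -1848*I*√3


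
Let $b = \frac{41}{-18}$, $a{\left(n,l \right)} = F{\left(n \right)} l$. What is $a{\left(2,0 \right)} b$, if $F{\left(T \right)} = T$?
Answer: $0$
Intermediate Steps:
$a{\left(n,l \right)} = l n$ ($a{\left(n,l \right)} = n l = l n$)
$b = - \frac{41}{18}$ ($b = 41 \left(- \frac{1}{18}\right) = - \frac{41}{18} \approx -2.2778$)
$a{\left(2,0 \right)} b = 0 \cdot 2 \left(- \frac{41}{18}\right) = 0 \left(- \frac{41}{18}\right) = 0$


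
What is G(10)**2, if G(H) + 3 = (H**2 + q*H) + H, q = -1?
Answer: 9409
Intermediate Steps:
G(H) = -3 + H**2 (G(H) = -3 + ((H**2 - H) + H) = -3 + H**2)
G(10)**2 = (-3 + 10**2)**2 = (-3 + 100)**2 = 97**2 = 9409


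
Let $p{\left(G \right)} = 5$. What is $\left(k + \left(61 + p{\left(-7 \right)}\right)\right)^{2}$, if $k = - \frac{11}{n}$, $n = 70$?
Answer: $\frac{21242881}{4900} \approx 4335.3$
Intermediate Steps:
$k = - \frac{11}{70} \approx -0.15714$
$\left(k + \left(61 + p{\left(-7 \right)}\right)\right)^{2} = \left(- \frac{11}{70} + \left(61 + 5\right)\right)^{2} = \left(- \frac{11}{70} + 66\right)^{2} = \left(\frac{4609}{70}\right)^{2} = \frac{21242881}{4900}$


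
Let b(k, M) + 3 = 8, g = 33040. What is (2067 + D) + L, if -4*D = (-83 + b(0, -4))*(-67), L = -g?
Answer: -64559/2 ≈ -32280.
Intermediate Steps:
L = -33040 (L = -1*33040 = -33040)
b(k, M) = 5 (b(k, M) = -3 + 8 = 5)
D = -2613/2 (D = -(-83 + 5)*(-67)/4 = -(-39)*(-67)/2 = -¼*5226 = -2613/2 ≈ -1306.5)
(2067 + D) + L = (2067 - 2613/2) - 33040 = 1521/2 - 33040 = -64559/2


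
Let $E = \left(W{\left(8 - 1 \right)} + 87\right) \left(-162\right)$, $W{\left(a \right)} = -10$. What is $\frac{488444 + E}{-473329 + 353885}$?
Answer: $- \frac{237985}{59722} \approx -3.9849$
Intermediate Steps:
$E = -12474$ ($E = \left(-10 + 87\right) \left(-162\right) = 77 \left(-162\right) = -12474$)
$\frac{488444 + E}{-473329 + 353885} = \frac{488444 - 12474}{-473329 + 353885} = \frac{475970}{-119444} = 475970 \left(- \frac{1}{119444}\right) = - \frac{237985}{59722}$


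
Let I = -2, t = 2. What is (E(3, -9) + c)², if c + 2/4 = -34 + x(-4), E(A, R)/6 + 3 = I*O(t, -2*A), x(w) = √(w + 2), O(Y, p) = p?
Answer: 1513/4 + 39*I*√2 ≈ 378.25 + 55.154*I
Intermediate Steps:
x(w) = √(2 + w)
E(A, R) = -18 + 24*A (E(A, R) = -18 + 6*(-(-4)*A) = -18 + 6*(4*A) = -18 + 24*A)
c = -69/2 + I*√2 (c = -½ + (-34 + √(2 - 4)) = -½ + (-34 + √(-2)) = -½ + (-34 + I*√2) = -69/2 + I*√2 ≈ -34.5 + 1.4142*I)
(E(3, -9) + c)² = ((-18 + 24*3) + (-69/2 + I*√2))² = ((-18 + 72) + (-69/2 + I*√2))² = (54 + (-69/2 + I*√2))² = (39/2 + I*√2)²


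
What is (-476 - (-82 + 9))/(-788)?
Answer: 403/788 ≈ 0.51142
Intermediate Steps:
(-476 - (-82 + 9))/(-788) = (-476 - 1*(-73))*(-1/788) = (-476 + 73)*(-1/788) = -403*(-1/788) = 403/788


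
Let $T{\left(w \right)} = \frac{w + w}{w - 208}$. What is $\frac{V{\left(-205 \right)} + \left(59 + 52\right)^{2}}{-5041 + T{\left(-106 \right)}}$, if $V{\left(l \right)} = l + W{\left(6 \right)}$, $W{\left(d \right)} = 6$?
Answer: $- \frac{100166}{41649} \approx -2.405$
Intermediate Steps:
$V{\left(l \right)} = 6 + l$ ($V{\left(l \right)} = l + 6 = 6 + l$)
$T{\left(w \right)} = \frac{2 w}{-208 + w}$
$\frac{V{\left(-205 \right)} + \left(59 + 52\right)^{2}}{-5041 + T{\left(-106 \right)}} = \frac{\left(6 - 205\right) + \left(59 + 52\right)^{2}}{-5041 + 2 \left(-106\right) \frac{1}{-208 - 106}} = \frac{-199 + 111^{2}}{-5041 + 2 \left(-106\right) \frac{1}{-314}} = \frac{-199 + 12321}{-5041 + 2 \left(-106\right) \left(- \frac{1}{314}\right)} = \frac{12122}{-5041 + \frac{106}{157}} = \frac{12122}{- \frac{791331}{157}} = 12122 \left(- \frac{157}{791331}\right) = - \frac{100166}{41649}$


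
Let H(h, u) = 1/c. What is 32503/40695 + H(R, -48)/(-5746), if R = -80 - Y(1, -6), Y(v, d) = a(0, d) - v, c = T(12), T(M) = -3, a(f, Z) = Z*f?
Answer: 62258601/77944490 ≈ 0.79876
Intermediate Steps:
c = -3
Y(v, d) = -v (Y(v, d) = d*0 - v = 0 - v = -v)
R = -79 (R = -80 - (-1) = -80 - 1*(-1) = -80 + 1 = -79)
H(h, u) = -⅓ (H(h, u) = 1/(-3) = -⅓)
32503/40695 + H(R, -48)/(-5746) = 32503/40695 - ⅓/(-5746) = 32503*(1/40695) - ⅓*(-1/5746) = 32503/40695 + 1/17238 = 62258601/77944490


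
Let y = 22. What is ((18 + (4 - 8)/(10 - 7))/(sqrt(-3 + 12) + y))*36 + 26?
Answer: 50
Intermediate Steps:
((18 + (4 - 8)/(10 - 7))/(sqrt(-3 + 12) + y))*36 + 26 = ((18 + (4 - 8)/(10 - 7))/(sqrt(-3 + 12) + 22))*36 + 26 = ((18 - 4/3)/(sqrt(9) + 22))*36 + 26 = ((18 - 4*1/3)/(3 + 22))*36 + 26 = ((18 - 4/3)/25)*36 + 26 = ((50/3)*(1/25))*36 + 26 = (2/3)*36 + 26 = 24 + 26 = 50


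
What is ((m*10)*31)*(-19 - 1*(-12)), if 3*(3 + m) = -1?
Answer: 21700/3 ≈ 7233.3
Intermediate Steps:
m = -10/3 (m = -3 + (⅓)*(-1) = -3 - ⅓ = -10/3 ≈ -3.3333)
((m*10)*31)*(-19 - 1*(-12)) = (-10/3*10*31)*(-19 - 1*(-12)) = (-100/3*31)*(-19 + 12) = -3100/3*(-7) = 21700/3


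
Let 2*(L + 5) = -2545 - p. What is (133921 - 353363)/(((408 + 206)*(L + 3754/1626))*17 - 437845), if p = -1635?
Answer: 178406346/4239979099 ≈ 0.042077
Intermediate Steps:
L = -460 (L = -5 + (-2545 - 1*(-1635))/2 = -5 + (-2545 + 1635)/2 = -5 + (1/2)*(-910) = -5 - 455 = -460)
(133921 - 353363)/(((408 + 206)*(L + 3754/1626))*17 - 437845) = (133921 - 353363)/(((408 + 206)*(-460 + 3754/1626))*17 - 437845) = -219442/((614*(-460 + 3754*(1/1626)))*17 - 437845) = -219442/((614*(-460 + 1877/813))*17 - 437845) = -219442/((614*(-372103/813))*17 - 437845) = -219442/(-228471242/813*17 - 437845) = -219442/(-3884011114/813 - 437845) = -219442/(-4239979099/813) = -219442*(-813/4239979099) = 178406346/4239979099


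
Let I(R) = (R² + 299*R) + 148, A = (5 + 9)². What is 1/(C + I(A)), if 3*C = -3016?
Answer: 3/288488 ≈ 1.0399e-5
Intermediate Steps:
A = 196 (A = 14² = 196)
I(R) = 148 + R² + 299*R
C = -3016/3 (C = (⅓)*(-3016) = -3016/3 ≈ -1005.3)
1/(C + I(A)) = 1/(-3016/3 + (148 + 196² + 299*196)) = 1/(-3016/3 + (148 + 38416 + 58604)) = 1/(-3016/3 + 97168) = 1/(288488/3) = 3/288488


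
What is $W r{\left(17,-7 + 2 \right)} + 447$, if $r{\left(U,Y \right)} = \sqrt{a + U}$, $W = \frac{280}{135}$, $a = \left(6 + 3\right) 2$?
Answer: $447 + \frac{56 \sqrt{35}}{27} \approx 459.27$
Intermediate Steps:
$a = 18$ ($a = 9 \cdot 2 = 18$)
$W = \frac{56}{27}$ ($W = 280 \cdot \frac{1}{135} = \frac{56}{27} \approx 2.0741$)
$r{\left(U,Y \right)} = \sqrt{18 + U}$
$W r{\left(17,-7 + 2 \right)} + 447 = \frac{56 \sqrt{18 + 17}}{27} + 447 = \frac{56 \sqrt{35}}{27} + 447 = 447 + \frac{56 \sqrt{35}}{27}$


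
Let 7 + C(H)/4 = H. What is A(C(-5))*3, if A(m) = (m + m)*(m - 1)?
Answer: 14112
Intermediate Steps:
C(H) = -28 + 4*H
A(m) = 2*m*(-1 + m) (A(m) = (2*m)*(-1 + m) = 2*m*(-1 + m))
A(C(-5))*3 = (2*(-28 + 4*(-5))*(-1 + (-28 + 4*(-5))))*3 = (2*(-28 - 20)*(-1 + (-28 - 20)))*3 = (2*(-48)*(-1 - 48))*3 = (2*(-48)*(-49))*3 = 4704*3 = 14112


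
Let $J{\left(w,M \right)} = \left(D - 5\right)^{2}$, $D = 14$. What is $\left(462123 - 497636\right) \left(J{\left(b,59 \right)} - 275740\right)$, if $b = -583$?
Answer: $9789478067$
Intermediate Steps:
$J{\left(w,M \right)} = 81$ ($J{\left(w,M \right)} = \left(14 - 5\right)^{2} = 9^{2} = 81$)
$\left(462123 - 497636\right) \left(J{\left(b,59 \right)} - 275740\right) = \left(462123 - 497636\right) \left(81 - 275740\right) = \left(-35513\right) \left(-275659\right) = 9789478067$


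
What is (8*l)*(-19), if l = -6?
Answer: 912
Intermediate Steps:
(8*l)*(-19) = (8*(-6))*(-19) = -48*(-19) = 912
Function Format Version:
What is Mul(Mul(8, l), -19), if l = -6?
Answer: 912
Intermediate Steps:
Mul(Mul(8, l), -19) = Mul(Mul(8, -6), -19) = Mul(-48, -19) = 912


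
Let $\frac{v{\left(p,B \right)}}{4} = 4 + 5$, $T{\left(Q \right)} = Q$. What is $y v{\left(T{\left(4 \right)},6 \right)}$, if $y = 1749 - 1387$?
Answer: $13032$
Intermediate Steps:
$v{\left(p,B \right)} = 36$ ($v{\left(p,B \right)} = 4 \left(4 + 5\right) = 4 \cdot 9 = 36$)
$y = 362$
$y v{\left(T{\left(4 \right)},6 \right)} = 362 \cdot 36 = 13032$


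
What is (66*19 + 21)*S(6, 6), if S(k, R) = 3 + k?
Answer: 11475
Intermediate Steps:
(66*19 + 21)*S(6, 6) = (66*19 + 21)*(3 + 6) = (1254 + 21)*9 = 1275*9 = 11475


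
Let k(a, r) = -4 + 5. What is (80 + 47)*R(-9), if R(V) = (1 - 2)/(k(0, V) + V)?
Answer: 127/8 ≈ 15.875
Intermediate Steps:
k(a, r) = 1
R(V) = -1/(1 + V) (R(V) = (1 - 2)/(1 + V) = -1/(1 + V))
(80 + 47)*R(-9) = (80 + 47)*(-1/(1 - 9)) = 127*(-1/(-8)) = 127*(-1*(-⅛)) = 127*(⅛) = 127/8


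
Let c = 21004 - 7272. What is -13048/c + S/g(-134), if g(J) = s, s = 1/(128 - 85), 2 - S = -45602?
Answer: 6732013614/3433 ≈ 1.9610e+6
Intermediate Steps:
S = 45604 (S = 2 - 1*(-45602) = 2 + 45602 = 45604)
s = 1/43 ≈ 0.023256
g(J) = 1/43
c = 13732
-13048/c + S/g(-134) = -13048/13732 + 45604/(1/43) = -13048*1/13732 + 45604*43 = -3262/3433 + 1960972 = 6732013614/3433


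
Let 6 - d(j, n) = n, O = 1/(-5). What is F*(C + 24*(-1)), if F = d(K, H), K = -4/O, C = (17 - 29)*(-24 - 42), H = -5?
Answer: 8448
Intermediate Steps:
O = -⅕ ≈ -0.20000
C = 792 (C = -12*(-66) = 792)
K = 20 (K = -4/(-⅕) = -4*(-5) = 20)
d(j, n) = 6 - n
F = 11 (F = 6 - 1*(-5) = 6 + 5 = 11)
F*(C + 24*(-1)) = 11*(792 + 24*(-1)) = 11*(792 - 24) = 11*768 = 8448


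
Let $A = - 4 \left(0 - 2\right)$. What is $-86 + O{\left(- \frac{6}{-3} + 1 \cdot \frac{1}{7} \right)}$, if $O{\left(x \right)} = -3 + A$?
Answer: $-81$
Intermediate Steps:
$A = 8$ ($A = \left(-4\right) \left(-2\right) = 8$)
$O{\left(x \right)} = 5$ ($O{\left(x \right)} = -3 + 8 = 5$)
$-86 + O{\left(- \frac{6}{-3} + 1 \cdot \frac{1}{7} \right)} = -86 + 5 = -81$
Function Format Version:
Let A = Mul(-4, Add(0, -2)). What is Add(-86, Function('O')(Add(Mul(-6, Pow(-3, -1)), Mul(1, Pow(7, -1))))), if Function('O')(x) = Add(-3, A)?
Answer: -81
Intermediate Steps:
A = 8 (A = Mul(-4, -2) = 8)
Function('O')(x) = 5 (Function('O')(x) = Add(-3, 8) = 5)
Add(-86, Function('O')(Add(Mul(-6, Pow(-3, -1)), Mul(1, Pow(7, -1))))) = Add(-86, 5) = -81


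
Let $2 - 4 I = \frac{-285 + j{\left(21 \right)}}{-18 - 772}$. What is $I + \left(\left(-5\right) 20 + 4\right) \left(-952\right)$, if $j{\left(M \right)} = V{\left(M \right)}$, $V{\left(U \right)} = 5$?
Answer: $\frac{14440001}{158} \approx 91392.0$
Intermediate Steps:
$j{\left(M \right)} = 5$
$I = \frac{65}{158}$ ($I = \frac{1}{2} - \frac{\left(-285 + 5\right) \frac{1}{-18 - 772}}{4} = \frac{1}{2} - \frac{\left(-280\right) \frac{1}{-790}}{4} = \frac{1}{2} - \frac{\left(-280\right) \left(- \frac{1}{790}\right)}{4} = \frac{1}{2} - \frac{7}{79} = \frac{65}{158} \approx 0.41139$)
$I + \left(\left(-5\right) 20 + 4\right) \left(-952\right) = \frac{65}{158} + \left(\left(-5\right) 20 + 4\right) \left(-952\right) = \frac{65}{158} + \left(-100 + 4\right) \left(-952\right) = \frac{65}{158} - -91392 = \frac{65}{158} + 91392 = \frac{14440001}{158}$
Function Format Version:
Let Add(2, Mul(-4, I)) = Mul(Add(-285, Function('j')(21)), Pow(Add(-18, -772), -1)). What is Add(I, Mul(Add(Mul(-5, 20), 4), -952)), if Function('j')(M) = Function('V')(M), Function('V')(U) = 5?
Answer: Rational(14440001, 158) ≈ 91392.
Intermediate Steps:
Function('j')(M) = 5
I = Rational(65, 158) (I = Add(Rational(1, 2), Mul(Rational(-1, 4), Mul(Add(-285, 5), Pow(Add(-18, -772), -1)))) = Add(Rational(1, 2), Mul(Rational(-1, 4), Mul(-280, Pow(-790, -1)))) = Add(Rational(1, 2), Mul(Rational(-1, 4), Mul(-280, Rational(-1, 790)))) = Add(Rational(1, 2), Mul(Rational(-1, 4), Rational(28, 79))) = Add(Rational(1, 2), Rational(-7, 79)) = Rational(65, 158) ≈ 0.41139)
Add(I, Mul(Add(Mul(-5, 20), 4), -952)) = Add(Rational(65, 158), Mul(Add(Mul(-5, 20), 4), -952)) = Add(Rational(65, 158), Mul(Add(-100, 4), -952)) = Add(Rational(65, 158), Mul(-96, -952)) = Add(Rational(65, 158), 91392) = Rational(14440001, 158)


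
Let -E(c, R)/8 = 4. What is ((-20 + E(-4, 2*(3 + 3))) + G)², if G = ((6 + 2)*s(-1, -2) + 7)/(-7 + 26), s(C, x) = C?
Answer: 978121/361 ≈ 2709.5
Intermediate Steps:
E(c, R) = -32 (E(c, R) = -8*4 = -32)
G = -1/19 (G = ((6 + 2)*(-1) + 7)/(-7 + 26) = (8*(-1) + 7)/19 = (-8 + 7)*(1/19) = -1*1/19 = -1/19 ≈ -0.052632)
((-20 + E(-4, 2*(3 + 3))) + G)² = ((-20 - 32) - 1/19)² = (-52 - 1/19)² = (-989/19)² = 978121/361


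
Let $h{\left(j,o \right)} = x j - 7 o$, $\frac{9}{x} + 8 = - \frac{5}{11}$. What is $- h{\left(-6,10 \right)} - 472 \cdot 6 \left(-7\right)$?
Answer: $\frac{616516}{31} \approx 19888.0$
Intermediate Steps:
$x = - \frac{33}{31}$ ($x = \frac{9}{-8 - \frac{5}{11}} = \frac{9}{- \frac{93}{11}} = 9 \left(- \frac{11}{93}\right) = - \frac{33}{31} \approx -1.0645$)
$h{\left(j,o \right)} = - 7 o - \frac{33 j}{31}$ ($h{\left(j,o \right)} = - \frac{33 j}{31} - 7 o = - 7 o - \frac{33 j}{31}$)
$- h{\left(-6,10 \right)} - 472 \cdot 6 \left(-7\right) = - (\left(-7\right) 10 - - \frac{198}{31}) - 472 \cdot 6 \left(-7\right) = - (-70 + \frac{198}{31}) - -19824 = \left(-1\right) \left(- \frac{1972}{31}\right) + 19824 = \frac{1972}{31} + 19824 = \frac{616516}{31}$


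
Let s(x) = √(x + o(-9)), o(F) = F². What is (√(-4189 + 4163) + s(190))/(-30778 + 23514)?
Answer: -√271/7264 - I*√26/7264 ≈ -0.0022663 - 0.00070196*I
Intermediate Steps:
s(x) = √(81 + x) (s(x) = √(x + (-9)²) = √(x + 81) = √(81 + x))
(√(-4189 + 4163) + s(190))/(-30778 + 23514) = (√(-4189 + 4163) + √(81 + 190))/(-30778 + 23514) = (√(-26) + √271)/(-7264) = (I*√26 + √271)*(-1/7264) = (√271 + I*√26)*(-1/7264) = -√271/7264 - I*√26/7264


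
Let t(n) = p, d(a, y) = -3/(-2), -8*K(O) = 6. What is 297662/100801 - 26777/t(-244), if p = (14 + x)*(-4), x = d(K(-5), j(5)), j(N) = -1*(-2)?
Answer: 2717603421/6249662 ≈ 434.84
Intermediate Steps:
K(O) = -¾ (K(O) = -⅛*6 = -¾)
j(N) = 2
d(a, y) = 3/2 (d(a, y) = -3*(-½) = 3/2)
x = 3/2 ≈ 1.5000
p = -62 (p = (14 + 3/2)*(-4) = (31/2)*(-4) = -62)
t(n) = -62
297662/100801 - 26777/t(-244) = 297662/100801 - 26777/(-62) = 297662*(1/100801) - 26777*(-1/62) = 297662/100801 + 26777/62 = 2717603421/6249662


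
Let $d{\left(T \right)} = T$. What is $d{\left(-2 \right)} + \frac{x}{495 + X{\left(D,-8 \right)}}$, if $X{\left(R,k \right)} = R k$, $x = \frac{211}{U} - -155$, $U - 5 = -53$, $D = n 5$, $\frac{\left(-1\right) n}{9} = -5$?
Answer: $- \frac{132509}{62640} \approx -2.1154$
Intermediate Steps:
$n = 45$ ($n = \left(-9\right) \left(-5\right) = 45$)
$D = 225$ ($D = 45 \cdot 5 = 225$)
$U = -48$ ($U = 5 - 53 = -48$)
$x = \frac{7229}{48}$ ($x = \frac{211}{-48} - -155 = 211 \left(- \frac{1}{48}\right) + 155 = - \frac{211}{48} + 155 = \frac{7229}{48} \approx 150.6$)
$d{\left(-2 \right)} + \frac{x}{495 + X{\left(D,-8 \right)}} = -2 + \frac{1}{495 + 225 \left(-8\right)} \frac{7229}{48} = -2 + \frac{1}{495 - 1800} \cdot \frac{7229}{48} = -2 + \frac{1}{-1305} \cdot \frac{7229}{48} = -2 - \frac{7229}{62640} = - \frac{132509}{62640}$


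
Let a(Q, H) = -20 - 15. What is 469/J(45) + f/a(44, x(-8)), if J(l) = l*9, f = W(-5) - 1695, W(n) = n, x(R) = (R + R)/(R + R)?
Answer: 140983/2835 ≈ 49.729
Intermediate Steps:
x(R) = 1 (x(R) = (2*R)/((2*R)) = (2*R)*(1/(2*R)) = 1)
a(Q, H) = -35
f = -1700 (f = -5 - 1695 = -1700)
J(l) = 9*l
469/J(45) + f/a(44, x(-8)) = 469/((9*45)) - 1700/(-35) = 469/405 - 1700*(-1/35) = 469*(1/405) + 340/7 = 469/405 + 340/7 = 140983/2835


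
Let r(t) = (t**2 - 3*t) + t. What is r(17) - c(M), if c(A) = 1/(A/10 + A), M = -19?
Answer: 53305/209 ≈ 255.05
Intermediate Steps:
r(t) = t**2 - 2*t
c(A) = 10/(11*A) (c(A) = 1/(A*(1/10) + A) = 1/(A/10 + A) = 1/(11*A/10) = 10/(11*A))
r(17) - c(M) = 17*(-2 + 17) - 10/(11*(-19)) = 17*15 - 10*(-1)/(11*19) = 255 - 1*(-10/209) = 255 + 10/209 = 53305/209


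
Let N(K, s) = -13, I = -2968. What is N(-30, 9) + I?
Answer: -2981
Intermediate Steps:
N(-30, 9) + I = -13 - 2968 = -2981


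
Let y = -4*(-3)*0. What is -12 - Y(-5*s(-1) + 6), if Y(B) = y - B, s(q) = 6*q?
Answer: 24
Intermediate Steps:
y = 0 (y = 12*0 = 0)
Y(B) = -B (Y(B) = 0 - B = -B)
-12 - Y(-5*s(-1) + 6) = -12 - (-1)*(-30*(-1) + 6) = -12 - (-1)*(-5*(-6) + 6) = -12 - (-1)*(30 + 6) = -12 - (-1)*36 = -12 - 1*(-36) = -12 + 36 = 24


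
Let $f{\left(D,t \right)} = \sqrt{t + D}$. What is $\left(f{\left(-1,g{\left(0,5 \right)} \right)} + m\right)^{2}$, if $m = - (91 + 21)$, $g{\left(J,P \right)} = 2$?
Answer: $12321$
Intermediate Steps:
$f{\left(D,t \right)} = \sqrt{D + t}$
$m = -112$ ($m = \left(-1\right) 112 = -112$)
$\left(f{\left(-1,g{\left(0,5 \right)} \right)} + m\right)^{2} = \left(\sqrt{-1 + 2} - 112\right)^{2} = \left(\sqrt{1} - 112\right)^{2} = \left(1 - 112\right)^{2} = \left(-111\right)^{2} = 12321$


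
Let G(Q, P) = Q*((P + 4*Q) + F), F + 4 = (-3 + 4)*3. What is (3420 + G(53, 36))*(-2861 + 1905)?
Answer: -15784516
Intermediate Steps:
F = -1 (F = -4 + (-3 + 4)*3 = -4 + 1*3 = -4 + 3 = -1)
G(Q, P) = Q*(-1 + P + 4*Q) (G(Q, P) = Q*((P + 4*Q) - 1) = Q*(-1 + P + 4*Q))
(3420 + G(53, 36))*(-2861 + 1905) = (3420 + 53*(-1 + 36 + 4*53))*(-2861 + 1905) = (3420 + 53*(-1 + 36 + 212))*(-956) = (3420 + 53*247)*(-956) = (3420 + 13091)*(-956) = 16511*(-956) = -15784516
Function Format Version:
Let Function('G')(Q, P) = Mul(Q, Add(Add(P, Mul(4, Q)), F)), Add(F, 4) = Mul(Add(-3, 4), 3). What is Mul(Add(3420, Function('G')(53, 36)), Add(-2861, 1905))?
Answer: -15784516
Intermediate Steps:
F = -1 (F = Add(-4, Mul(Add(-3, 4), 3)) = Add(-4, Mul(1, 3)) = Add(-4, 3) = -1)
Function('G')(Q, P) = Mul(Q, Add(-1, P, Mul(4, Q))) (Function('G')(Q, P) = Mul(Q, Add(Add(P, Mul(4, Q)), -1)) = Mul(Q, Add(-1, P, Mul(4, Q))))
Mul(Add(3420, Function('G')(53, 36)), Add(-2861, 1905)) = Mul(Add(3420, Mul(53, Add(-1, 36, Mul(4, 53)))), Add(-2861, 1905)) = Mul(Add(3420, Mul(53, Add(-1, 36, 212))), -956) = Mul(Add(3420, Mul(53, 247)), -956) = Mul(Add(3420, 13091), -956) = Mul(16511, -956) = -15784516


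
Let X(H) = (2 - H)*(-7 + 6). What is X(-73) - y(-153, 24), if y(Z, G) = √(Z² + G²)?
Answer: -75 - 3*√2665 ≈ -229.87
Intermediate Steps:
X(H) = -2 + H (X(H) = (2 - H)*(-1) = -2 + H)
y(Z, G) = √(G² + Z²)
X(-73) - y(-153, 24) = (-2 - 73) - √(24² + (-153)²) = -75 - √(576 + 23409) = -75 - √23985 = -75 - 3*√2665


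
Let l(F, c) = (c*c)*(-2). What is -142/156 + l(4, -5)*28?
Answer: -109271/78 ≈ -1400.9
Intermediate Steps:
l(F, c) = -2*c**2 (l(F, c) = c**2*(-2) = -2*c**2)
-142/156 + l(4, -5)*28 = -142/156 - 2*(-5)**2*28 = -142*1/156 - 2*25*28 = -71/78 - 50*28 = -71/78 - 1400 = -109271/78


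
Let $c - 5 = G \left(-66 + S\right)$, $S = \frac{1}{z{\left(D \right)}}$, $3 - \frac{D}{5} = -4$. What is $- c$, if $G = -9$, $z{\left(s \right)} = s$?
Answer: $- \frac{20956}{35} \approx -598.74$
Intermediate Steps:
$D = 35$ ($D = 15 - -20 = 15 + 20 = 35$)
$S = \frac{1}{35} \approx 0.028571$
$c = \frac{20956}{35}$ ($c = 5 - 9 \left(-66 + \frac{1}{35}\right) = 5 - - \frac{20781}{35} = 5 + \frac{20781}{35} = \frac{20956}{35} \approx 598.74$)
$- c = \left(-1\right) \frac{20956}{35} = - \frac{20956}{35}$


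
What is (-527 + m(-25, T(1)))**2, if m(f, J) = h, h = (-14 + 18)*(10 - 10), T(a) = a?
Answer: 277729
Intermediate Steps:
h = 0 (h = 4*0 = 0)
m(f, J) = 0
(-527 + m(-25, T(1)))**2 = (-527 + 0)**2 = (-527)**2 = 277729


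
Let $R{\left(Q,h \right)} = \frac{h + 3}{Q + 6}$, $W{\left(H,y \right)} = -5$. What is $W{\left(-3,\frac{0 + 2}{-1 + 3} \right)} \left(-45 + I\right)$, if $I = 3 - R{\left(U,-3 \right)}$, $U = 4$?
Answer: $210$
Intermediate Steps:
$R{\left(Q,h \right)} = \frac{3 + h}{6 + Q}$
$I = 3$ ($I = 3 - \frac{3 - 3}{6 + 4} = 3 - \frac{1}{10} \cdot 0 = 3 - 0 = 3 + 0 = 3$)
$W{\left(-3,\frac{0 + 2}{-1 + 3} \right)} \left(-45 + I\right) = - 5 \left(-45 + 3\right) = \left(-5\right) \left(-42\right) = 210$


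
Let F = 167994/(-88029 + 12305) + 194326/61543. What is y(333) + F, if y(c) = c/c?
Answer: 4518284707/2330141066 ≈ 1.9391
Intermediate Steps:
y(c) = 1
F = 2188143641/2330141066 (F = 167994/(-75724) + 194326*(1/61543) = 167994*(-1/75724) + 194326/61543 = -83997/37862 + 194326/61543 = 2188143641/2330141066 ≈ 0.93906)
y(333) + F = 1 + 2188143641/2330141066 = 4518284707/2330141066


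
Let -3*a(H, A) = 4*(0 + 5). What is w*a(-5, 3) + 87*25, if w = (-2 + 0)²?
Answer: 6445/3 ≈ 2148.3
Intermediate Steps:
a(H, A) = -20/3 (a(H, A) = -4*(0 + 5)/3 = -4*5/3 = -⅓*20 = -20/3)
w = 4 (w = (-2)² = 4)
w*a(-5, 3) + 87*25 = 4*(-20/3) + 87*25 = -80/3 + 2175 = 6445/3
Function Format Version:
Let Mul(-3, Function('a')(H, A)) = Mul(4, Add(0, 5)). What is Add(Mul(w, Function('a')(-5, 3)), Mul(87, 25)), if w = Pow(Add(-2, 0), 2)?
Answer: Rational(6445, 3) ≈ 2148.3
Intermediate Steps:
Function('a')(H, A) = Rational(-20, 3) (Function('a')(H, A) = Mul(Rational(-1, 3), Mul(4, Add(0, 5))) = Mul(Rational(-1, 3), Mul(4, 5)) = Mul(Rational(-1, 3), 20) = Rational(-20, 3))
w = 4 (w = Pow(-2, 2) = 4)
Add(Mul(w, Function('a')(-5, 3)), Mul(87, 25)) = Add(Mul(4, Rational(-20, 3)), Mul(87, 25)) = Add(Rational(-80, 3), 2175) = Rational(6445, 3)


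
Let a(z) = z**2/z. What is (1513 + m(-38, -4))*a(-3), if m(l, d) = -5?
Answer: -4524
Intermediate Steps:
a(z) = z
(1513 + m(-38, -4))*a(-3) = (1513 - 5)*(-3) = 1508*(-3) = -4524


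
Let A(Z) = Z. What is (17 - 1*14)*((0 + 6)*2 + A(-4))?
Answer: 24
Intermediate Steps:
(17 - 1*14)*((0 + 6)*2 + A(-4)) = (17 - 1*14)*((0 + 6)*2 - 4) = (17 - 14)*(6*2 - 4) = 3*(12 - 4) = 3*8 = 24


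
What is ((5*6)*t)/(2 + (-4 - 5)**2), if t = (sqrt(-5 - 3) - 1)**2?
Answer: -210/83 - 120*I*sqrt(2)/83 ≈ -2.5301 - 2.0446*I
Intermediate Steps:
t = (-1 + 2*I*sqrt(2))**2 (t = (sqrt(-8) - 1)**2 = (2*I*sqrt(2) - 1)**2 = (-1 + 2*I*sqrt(2))**2 ≈ -7.0 - 5.6569*I)
((5*6)*t)/(2 + (-4 - 5)**2) = ((5*6)*(1 - 2*I*sqrt(2))**2)/(2 + (-4 - 5)**2) = (30*(1 - 2*I*sqrt(2))**2)/(2 + (-9)**2) = (30*(1 - 2*I*sqrt(2))**2)/(2 + 81) = (30*(1 - 2*I*sqrt(2))**2)/83 = (30*(1 - 2*I*sqrt(2))**2)*(1/83) = 30*(1 - 2*I*sqrt(2))**2/83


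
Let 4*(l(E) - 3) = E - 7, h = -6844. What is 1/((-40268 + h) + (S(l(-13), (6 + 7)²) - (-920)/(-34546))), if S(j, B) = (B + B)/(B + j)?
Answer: -125417/5908395206 ≈ -2.1227e-5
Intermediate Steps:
l(E) = 5/4 + E/4 (l(E) = 3 + (E - 7)/4 = 3 + (-7 + E)/4 = 3 + (-7/4 + E/4) = 5/4 + E/4)
S(j, B) = 2*B/(B + j) (S(j, B) = (2*B)/(B + j) = 2*B/(B + j))
1/((-40268 + h) + (S(l(-13), (6 + 7)²) - (-920)/(-34546))) = 1/((-40268 - 6844) + (2*(6 + 7)²/((6 + 7)² + (5/4 + (¼)*(-13))) - (-920)/(-34546))) = 1/(-47112 + (2*13²/(13² + (5/4 - 13/4)) - (-920)*(-1)/34546)) = 1/(-47112 + (2*169/(169 - 2) - 1*20/751)) = 1/(-47112 + (2*169/167 - 20/751)) = 1/(-47112 + (2*169*(1/167) - 20/751)) = 1/(-47112 + (338/167 - 20/751)) = 1/(-47112 + 250498/125417) = 1/(-5908395206/125417) = -125417/5908395206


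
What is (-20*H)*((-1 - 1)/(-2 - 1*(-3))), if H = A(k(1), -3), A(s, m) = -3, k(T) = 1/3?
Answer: -120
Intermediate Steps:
k(T) = 1/3
H = -3
(-20*H)*((-1 - 1)/(-2 - 1*(-3))) = (-20*(-3))*((-1 - 1)/(-2 - 1*(-3))) = 60*(-2/(-2 + 3)) = 60*(-2/1) = 60*(-2*1) = 60*(-2) = -120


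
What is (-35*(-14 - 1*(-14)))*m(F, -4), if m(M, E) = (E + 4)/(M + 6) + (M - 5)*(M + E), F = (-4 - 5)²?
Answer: 0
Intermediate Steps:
F = 81 (F = (-9)² = 81)
m(M, E) = (4 + E)/(6 + M) + (-5 + M)*(E + M)
(-35*(-14 - 1*(-14)))*m(F, -4) = (-35*(-14 - 1*(-14)))*((4 + 81² + 81³ - 30*81 - 29*(-4) - 4*81 - 4*81²)/(6 + 81)) = (-35*(-14 + 14))*((4 + 6561 + 531441 - 2430 + 116 - 324 - 4*6561)/87) = (-35*0)*((4 + 6561 + 531441 - 2430 + 116 - 324 - 26244)/87) = 0*((1/87)*509124) = 0*5852 = 0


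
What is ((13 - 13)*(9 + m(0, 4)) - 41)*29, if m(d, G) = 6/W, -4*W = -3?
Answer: -1189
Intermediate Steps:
W = ¾ (W = -¼*(-3) = ¾ ≈ 0.75000)
m(d, G) = 8 (m(d, G) = 6/(¾) = 6*(4/3) = 8)
((13 - 13)*(9 + m(0, 4)) - 41)*29 = ((13 - 13)*(9 + 8) - 41)*29 = (0*17 - 41)*29 = (0 - 41)*29 = -41*29 = -1189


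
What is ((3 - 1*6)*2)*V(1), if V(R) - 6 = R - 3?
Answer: -24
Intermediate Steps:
V(R) = 3 + R (V(R) = 6 + (R - 3) = 6 + (-3 + R) = 3 + R)
((3 - 1*6)*2)*V(1) = ((3 - 1*6)*2)*(3 + 1) = ((3 - 6)*2)*4 = -3*2*4 = -6*4 = -24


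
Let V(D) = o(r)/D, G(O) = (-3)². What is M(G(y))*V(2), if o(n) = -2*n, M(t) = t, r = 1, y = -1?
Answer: -9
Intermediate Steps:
G(O) = 9
V(D) = -2/D (V(D) = (-2*1)/D = -2/D)
M(G(y))*V(2) = 9*(-2/2) = 9*(-2*½) = 9*(-1) = -9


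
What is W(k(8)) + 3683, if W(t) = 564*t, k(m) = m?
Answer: 8195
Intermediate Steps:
W(k(8)) + 3683 = 564*8 + 3683 = 4512 + 3683 = 8195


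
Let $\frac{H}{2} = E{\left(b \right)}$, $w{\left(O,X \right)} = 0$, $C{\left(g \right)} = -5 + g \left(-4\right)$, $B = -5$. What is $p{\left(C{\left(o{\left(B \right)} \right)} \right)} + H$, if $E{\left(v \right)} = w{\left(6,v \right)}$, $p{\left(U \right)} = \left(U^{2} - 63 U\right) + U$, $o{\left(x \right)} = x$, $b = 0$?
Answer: $-705$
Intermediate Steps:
$C{\left(g \right)} = -5 - 4 g$
$p{\left(U \right)} = U^{2} - 62 U$
$E{\left(v \right)} = 0$
$H = 0$ ($H = 2 \cdot 0 = 0$)
$p{\left(C{\left(o{\left(B \right)} \right)} \right)} + H = \left(-5 - -20\right) \left(-62 - -15\right) + 0 = \left(-5 + 20\right) \left(-62 + \left(-5 + 20\right)\right) + 0 = 15 \left(-62 + 15\right) + 0 = 15 \left(-47\right) + 0 = -705 + 0 = -705$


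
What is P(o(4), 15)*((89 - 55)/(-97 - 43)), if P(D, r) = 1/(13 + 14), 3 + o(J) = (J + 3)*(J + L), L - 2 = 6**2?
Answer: -17/1890 ≈ -0.0089947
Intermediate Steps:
L = 38 (L = 2 + 6**2 = 2 + 36 = 38)
o(J) = -3 + (3 + J)*(38 + J) (o(J) = -3 + (J + 3)*(J + 38) = -3 + (3 + J)*(38 + J))
P(D, r) = 1/27
P(o(4), 15)*((89 - 55)/(-97 - 43)) = ((89 - 55)/(-97 - 43))/27 = (34/(-140))/27 = (34*(-1/140))/27 = (1/27)*(-17/70) = -17/1890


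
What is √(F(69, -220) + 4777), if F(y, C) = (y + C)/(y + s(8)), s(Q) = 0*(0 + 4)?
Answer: √22732878/69 ≈ 69.100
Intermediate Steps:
s(Q) = 0 (s(Q) = 0*4 = 0)
F(y, C) = (C + y)/y (F(y, C) = (y + C)/(y + 0) = (C + y)/y)
√(F(69, -220) + 4777) = √((-220 + 69)/69 + 4777) = √((1/69)*(-151) + 4777) = √(-151/69 + 4777) = √(329462/69) = √22732878/69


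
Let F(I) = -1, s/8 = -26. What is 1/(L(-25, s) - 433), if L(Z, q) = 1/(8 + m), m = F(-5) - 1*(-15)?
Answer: -22/9525 ≈ -0.0023097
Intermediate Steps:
s = -208 (s = 8*(-26) = -208)
m = 14 (m = -1 - 1*(-15) = -1 + 15 = 14)
L(Z, q) = 1/22 (L(Z, q) = 1/(8 + 14) = 1/22)
1/(L(-25, s) - 433) = 1/(1/22 - 433) = 1/(-9525/22) = -22/9525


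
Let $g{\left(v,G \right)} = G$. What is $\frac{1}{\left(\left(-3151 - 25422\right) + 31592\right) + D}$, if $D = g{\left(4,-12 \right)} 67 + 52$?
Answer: $\frac{1}{2267} \approx 0.00044111$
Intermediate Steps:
$D = -752$ ($D = \left(-12\right) 67 + 52 = -804 + 52 = -752$)
$\frac{1}{\left(\left(-3151 - 25422\right) + 31592\right) + D} = \frac{1}{\left(\left(-3151 - 25422\right) + 31592\right) - 752} = \frac{1}{\left(-28573 + 31592\right) - 752} = \frac{1}{3019 - 752} = \frac{1}{2267}$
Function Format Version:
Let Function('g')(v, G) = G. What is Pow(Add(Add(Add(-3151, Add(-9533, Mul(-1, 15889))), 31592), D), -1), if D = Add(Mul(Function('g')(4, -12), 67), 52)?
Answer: Rational(1, 2267) ≈ 0.00044111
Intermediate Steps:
D = -752 (D = Add(Mul(-12, 67), 52) = Add(-804, 52) = -752)
Pow(Add(Add(Add(-3151, Add(-9533, Mul(-1, 15889))), 31592), D), -1) = Pow(Add(Add(Add(-3151, Add(-9533, Mul(-1, 15889))), 31592), -752), -1) = Pow(Add(Add(Add(-3151, Add(-9533, -15889)), 31592), -752), -1) = Pow(Add(Add(Add(-3151, -25422), 31592), -752), -1) = Pow(Add(Add(-28573, 31592), -752), -1) = Pow(Add(3019, -752), -1) = Pow(2267, -1) = Rational(1, 2267)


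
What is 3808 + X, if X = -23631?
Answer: -19823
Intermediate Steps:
3808 + X = 3808 - 23631 = -19823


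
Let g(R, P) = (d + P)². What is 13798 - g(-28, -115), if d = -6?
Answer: -843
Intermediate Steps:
g(R, P) = (-6 + P)²
13798 - g(-28, -115) = 13798 - (-6 - 115)² = 13798 - 1*(-121)² = 13798 - 1*14641 = 13798 - 14641 = -843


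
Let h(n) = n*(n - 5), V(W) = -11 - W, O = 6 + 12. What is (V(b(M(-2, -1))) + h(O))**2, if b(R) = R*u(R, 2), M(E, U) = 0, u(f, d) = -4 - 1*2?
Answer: 49729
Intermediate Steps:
u(f, d) = -6 (u(f, d) = -4 - 2 = -6)
O = 18
b(R) = -6*R (b(R) = R*(-6) = -6*R)
h(n) = n*(-5 + n)
(V(b(M(-2, -1))) + h(O))**2 = ((-11 - (-6)*0) + 18*(-5 + 18))**2 = ((-11 - 1*0) + 18*13)**2 = ((-11 + 0) + 234)**2 = (-11 + 234)**2 = 223**2 = 49729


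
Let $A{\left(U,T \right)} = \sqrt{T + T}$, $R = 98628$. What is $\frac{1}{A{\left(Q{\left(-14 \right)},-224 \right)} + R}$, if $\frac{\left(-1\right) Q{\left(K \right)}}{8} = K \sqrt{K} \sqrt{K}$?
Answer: $\frac{24657}{2431870708} - \frac{i \sqrt{7}}{1215935354} \approx 1.0139 \cdot 10^{-5} - 2.1759 \cdot 10^{-9} i$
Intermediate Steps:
$Q{\left(K \right)} = - 8 K^{2}$ ($Q{\left(K \right)} = - 8 K \sqrt{K} \sqrt{K} = - 8 K^{\frac{3}{2}} \sqrt{K} = - 8 K^{2}$)
$A{\left(U,T \right)} = \sqrt{2} \sqrt{T}$ ($A{\left(U,T \right)} = \sqrt{2 T} = \sqrt{2} \sqrt{T}$)
$\frac{1}{A{\left(Q{\left(-14 \right)},-224 \right)} + R} = \frac{1}{\sqrt{2} \sqrt{-224} + 98628} = \frac{1}{\sqrt{2} \cdot 4 i \sqrt{14} + 98628} = \frac{1}{8 i \sqrt{7} + 98628} = \frac{1}{98628 + 8 i \sqrt{7}}$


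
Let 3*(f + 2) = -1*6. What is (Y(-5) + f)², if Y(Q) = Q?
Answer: 81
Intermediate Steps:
f = -4 (f = -2 + (-1*6)/3 = -2 + (⅓)*(-6) = -2 - 2 = -4)
(Y(-5) + f)² = (-5 - 4)² = (-9)² = 81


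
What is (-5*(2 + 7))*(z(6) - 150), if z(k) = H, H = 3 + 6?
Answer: 6345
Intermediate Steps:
H = 9
z(k) = 9
(-5*(2 + 7))*(z(6) - 150) = (-5*(2 + 7))*(9 - 150) = -5*9*(-141) = -45*(-141) = 6345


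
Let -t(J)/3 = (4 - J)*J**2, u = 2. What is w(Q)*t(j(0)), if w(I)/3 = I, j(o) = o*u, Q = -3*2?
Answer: 0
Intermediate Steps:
Q = -6
j(o) = 2*o (j(o) = o*2 = 2*o)
w(I) = 3*I
t(J) = -3*J**2*(4 - J) (t(J) = -3*(4 - J)*J**2 = -3*J**2*(4 - J))
w(Q)*t(j(0)) = (3*(-6))*(3*(2*0)**2*(-4 + 2*0)) = -54*0**2*(-4 + 0) = -54*0*(-4) = -18*0 = 0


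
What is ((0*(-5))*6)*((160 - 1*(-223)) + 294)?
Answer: 0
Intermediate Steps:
((0*(-5))*6)*((160 - 1*(-223)) + 294) = (0*6)*((160 + 223) + 294) = 0*(383 + 294) = 0*677 = 0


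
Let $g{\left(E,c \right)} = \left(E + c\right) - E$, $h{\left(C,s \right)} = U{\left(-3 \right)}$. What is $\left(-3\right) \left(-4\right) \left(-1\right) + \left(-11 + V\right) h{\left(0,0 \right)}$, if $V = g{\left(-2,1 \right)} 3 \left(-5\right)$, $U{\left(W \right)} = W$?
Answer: $66$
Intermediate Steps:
$h{\left(C,s \right)} = -3$
$g{\left(E,c \right)} = c$
$V = -15$ ($V = 1 \cdot 3 \left(-5\right) = 3 \left(-5\right) = -15$)
$\left(-3\right) \left(-4\right) \left(-1\right) + \left(-11 + V\right) h{\left(0,0 \right)} = \left(-3\right) \left(-4\right) \left(-1\right) + \left(-11 - 15\right) \left(-3\right) = 12 \left(-1\right) - -78 = -12 + 78 = 66$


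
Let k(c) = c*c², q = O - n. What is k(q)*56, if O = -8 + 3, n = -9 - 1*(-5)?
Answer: -56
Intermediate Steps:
n = -4 (n = -9 + 5 = -4)
O = -5
q = -1 (q = -5 - 1*(-4) = -5 + 4 = -1)
k(c) = c³
k(q)*56 = (-1)³*56 = -1*56 = -56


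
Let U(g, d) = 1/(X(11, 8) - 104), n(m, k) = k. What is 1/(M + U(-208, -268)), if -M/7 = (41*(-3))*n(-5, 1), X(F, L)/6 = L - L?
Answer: 104/89543 ≈ 0.0011615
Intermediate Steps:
X(F, L) = 0 (X(F, L) = 6*(L - L) = 6*0 = 0)
U(g, d) = -1/104 (U(g, d) = 1/(0 - 104) = 1/(-104) = -1/104)
M = 861 (M = -7*41*(-3) = -(-861) = -7*(-123) = 861)
1/(M + U(-208, -268)) = 1/(861 - 1/104) = 1/(89543/104) = 104/89543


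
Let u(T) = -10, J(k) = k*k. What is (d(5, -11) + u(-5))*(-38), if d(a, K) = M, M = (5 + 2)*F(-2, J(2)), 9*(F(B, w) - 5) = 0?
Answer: -950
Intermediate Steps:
J(k) = k**2
F(B, w) = 5 (F(B, w) = 5 + (1/9)*0 = 5 + 0 = 5)
M = 35 (M = (5 + 2)*5 = 7*5 = 35)
d(a, K) = 35
(d(5, -11) + u(-5))*(-38) = (35 - 10)*(-38) = 25*(-38) = -950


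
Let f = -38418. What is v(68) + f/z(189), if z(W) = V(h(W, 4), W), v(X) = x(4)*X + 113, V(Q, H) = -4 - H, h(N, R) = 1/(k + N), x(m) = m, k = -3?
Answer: 112723/193 ≈ 584.06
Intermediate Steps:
h(N, R) = 1/(-3 + N)
v(X) = 113 + 4*X (v(X) = 4*X + 113 = 113 + 4*X)
z(W) = -4 - W
v(68) + f/z(189) = (113 + 4*68) - 38418/(-4 - 1*189) = (113 + 272) - 38418/(-4 - 189) = 385 - 38418/(-193) = 385 - 38418*(-1/193) = 385 + 38418/193 = 112723/193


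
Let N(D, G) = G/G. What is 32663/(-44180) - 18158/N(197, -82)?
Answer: -802253103/44180 ≈ -18159.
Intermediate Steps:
N(D, G) = 1
32663/(-44180) - 18158/N(197, -82) = 32663/(-44180) - 18158/1 = 32663*(-1/44180) - 18158*1 = -32663/44180 - 18158 = -802253103/44180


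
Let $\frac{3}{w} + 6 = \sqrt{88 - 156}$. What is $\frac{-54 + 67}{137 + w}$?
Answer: $\frac{184990}{1947053} + \frac{78 i \sqrt{17}}{1947053} \approx 0.09501 + 0.00016517 i$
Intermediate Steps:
$w = \frac{3}{-6 + 2 i \sqrt{17}}$ ($w = \frac{3}{-6 + \sqrt{88 - 156}} = \frac{3}{-6 + \sqrt{-68}} = \frac{3}{-6 + 2 i \sqrt{17}} \approx -0.17308 - 0.23787 i$)
$\frac{-54 + 67}{137 + w} = \frac{-54 + 67}{137 - \left(\frac{9}{52} + \frac{3 i \sqrt{17}}{52}\right)} = \frac{13}{\frac{7115}{52} - \frac{3 i \sqrt{17}}{52}}$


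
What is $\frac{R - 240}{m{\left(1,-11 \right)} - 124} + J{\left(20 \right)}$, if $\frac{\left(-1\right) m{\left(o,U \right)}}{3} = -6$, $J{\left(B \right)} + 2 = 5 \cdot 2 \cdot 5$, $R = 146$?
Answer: $\frac{2591}{53} \approx 48.887$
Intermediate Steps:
$J{\left(B \right)} = 48$ ($J{\left(B \right)} = -2 + 5 \cdot 2 \cdot 5 = -2 + 10 \cdot 5 = -2 + 50 = 48$)
$m{\left(o,U \right)} = 18$ ($m{\left(o,U \right)} = \left(-3\right) \left(-6\right) = 18$)
$\frac{R - 240}{m{\left(1,-11 \right)} - 124} + J{\left(20 \right)} = \frac{146 - 240}{18 - 124} + 48 = - \frac{94}{-106} + 48 = \left(-94\right) \left(- \frac{1}{106}\right) + 48 = \frac{47}{53} + 48 = \frac{2591}{53}$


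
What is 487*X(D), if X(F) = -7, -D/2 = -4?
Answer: -3409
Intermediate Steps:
D = 8 (D = -2*(-4) = 8)
487*X(D) = 487*(-7) = -3409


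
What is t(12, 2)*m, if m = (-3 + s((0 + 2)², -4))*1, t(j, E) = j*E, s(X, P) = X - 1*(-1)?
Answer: 48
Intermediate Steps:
s(X, P) = 1 + X (s(X, P) = X + 1 = 1 + X)
t(j, E) = E*j
m = 2 (m = (-3 + (1 + (0 + 2)²))*1 = (-3 + (1 + 2²))*1 = (-3 + (1 + 4))*1 = (-3 + 5)*1 = 2*1 = 2)
t(12, 2)*m = (2*12)*2 = 24*2 = 48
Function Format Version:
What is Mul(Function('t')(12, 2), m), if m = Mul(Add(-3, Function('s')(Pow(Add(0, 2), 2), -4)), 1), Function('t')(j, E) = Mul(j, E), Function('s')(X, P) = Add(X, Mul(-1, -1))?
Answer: 48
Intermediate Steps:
Function('s')(X, P) = Add(1, X) (Function('s')(X, P) = Add(X, 1) = Add(1, X))
Function('t')(j, E) = Mul(E, j)
m = 2 (m = Mul(Add(-3, Add(1, Pow(Add(0, 2), 2))), 1) = Mul(Add(-3, Add(1, Pow(2, 2))), 1) = Mul(Add(-3, Add(1, 4)), 1) = Mul(Add(-3, 5), 1) = Mul(2, 1) = 2)
Mul(Function('t')(12, 2), m) = Mul(Mul(2, 12), 2) = Mul(24, 2) = 48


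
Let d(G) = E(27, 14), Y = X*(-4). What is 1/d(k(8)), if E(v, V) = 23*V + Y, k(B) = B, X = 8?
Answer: 1/290 ≈ 0.0034483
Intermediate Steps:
Y = -32 (Y = 8*(-4) = -32)
E(v, V) = -32 + 23*V (E(v, V) = 23*V - 32 = -32 + 23*V)
d(G) = 290 (d(G) = -32 + 23*14 = -32 + 322 = 290)
1/d(k(8)) = 1/290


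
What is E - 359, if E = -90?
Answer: -449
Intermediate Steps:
E - 359 = -90 - 359 = -449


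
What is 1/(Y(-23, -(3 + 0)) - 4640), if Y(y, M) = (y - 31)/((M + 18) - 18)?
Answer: -1/4622 ≈ -0.00021636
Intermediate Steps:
Y(y, M) = (-31 + y)/M (Y(y, M) = (-31 + y)/((18 + M) - 18) = (-31 + y)/M)
1/(Y(-23, -(3 + 0)) - 4640) = 1/((-31 - 23)/((-(3 + 0))) - 4640) = 1/(-54/(-1*3) - 4640) = 1/(-54/(-3) - 4640) = 1/(-⅓*(-54) - 4640) = 1/(18 - 4640) = 1/(-4622) = -1/4622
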